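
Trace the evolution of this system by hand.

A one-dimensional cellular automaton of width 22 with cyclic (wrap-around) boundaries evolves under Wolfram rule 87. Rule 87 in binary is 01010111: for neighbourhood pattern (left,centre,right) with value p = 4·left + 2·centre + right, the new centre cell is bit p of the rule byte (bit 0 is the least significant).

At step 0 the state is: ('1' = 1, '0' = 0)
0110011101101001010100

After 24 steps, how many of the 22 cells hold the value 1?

0) 0110011101101001010100
1) 1011100100101111010111
2) 1000111111100001010000
3) 1111000000111111011111
4) 0001111111000001000000
5) 1110000001111111111111
6) 0011111110000000000000
7) 1100000011111111111111
8) 0111111100000000000000
9) 1000000111111111111111
10) 1111111000000000000000
11) 0000001111111111111111
12) 1111110000000000000001
13) 0000011111111111111110
14) 1111100000000000000011
15) 0000111111111111111100
16) 1111000000000000000111
17) 0001111111111111111000
18) 1110000000000000001111
19) 0011111111111111110000
20) 1100000000000000011111
21) 0111111111111111100000
22) 1000000000000000111111
23) 1111111111111111000000
24) 0000000000000001111111

7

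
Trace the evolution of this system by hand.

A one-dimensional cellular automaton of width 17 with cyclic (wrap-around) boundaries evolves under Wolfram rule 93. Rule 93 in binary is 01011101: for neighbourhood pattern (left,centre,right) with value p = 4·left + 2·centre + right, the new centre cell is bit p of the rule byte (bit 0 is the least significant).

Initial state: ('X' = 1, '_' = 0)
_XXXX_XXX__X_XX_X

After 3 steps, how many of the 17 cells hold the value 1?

t=0: _XXXX_XXX__X_XX_X
t=1: _X__X_X_XX_X_XX_X
t=2: _XX_X_X_XX_X_XX_X
t=3: _XX_X_X_XX_X_XX_X

10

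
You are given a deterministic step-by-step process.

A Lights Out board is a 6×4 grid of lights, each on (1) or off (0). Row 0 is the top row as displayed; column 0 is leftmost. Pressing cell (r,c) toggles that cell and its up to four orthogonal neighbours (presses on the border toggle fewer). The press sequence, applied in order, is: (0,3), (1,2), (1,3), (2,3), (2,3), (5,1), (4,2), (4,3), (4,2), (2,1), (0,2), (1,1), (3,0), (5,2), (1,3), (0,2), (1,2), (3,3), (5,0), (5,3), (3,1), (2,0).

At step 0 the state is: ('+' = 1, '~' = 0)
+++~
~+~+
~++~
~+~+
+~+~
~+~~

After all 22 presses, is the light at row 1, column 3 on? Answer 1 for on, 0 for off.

0

[0] +++~
~+~+
~++~
~+~+
+~+~
~+~~
[1] ++~+
~+~~
~++~
~+~+
+~+~
~+~~
[2] ++++
~~++
~+~~
~+~+
+~+~
~+~~
[3] +++~
~~~~
~+~+
~+~+
+~+~
~+~~
[4] +++~
~~~+
~++~
~+~~
+~+~
~+~~
[5] +++~
~~~~
~+~+
~+~+
+~+~
~+~~
[6] +++~
~~~~
~+~+
~+~+
+++~
+~+~
[7] +++~
~~~~
~+~+
~+++
+~~+
+~~~
[8] +++~
~~~~
~+~+
~++~
+~+~
+~~+
[9] +++~
~~~~
~+~+
~+~~
++~+
+~++
[10] +++~
~+~~
+~++
~~~~
++~+
+~++
[11] +~~+
~++~
+~++
~~~~
++~+
+~++
[12] ++~+
+~~~
++++
~~~~
++~+
+~++
[13] ++~+
+~~~
~+++
++~~
~+~+
+~++
[14] ++~+
+~~~
~+++
++~~
~+++
++~~
[15] ++~~
+~++
~++~
++~~
~+++
++~~
[16] +~++
+~~+
~++~
++~~
~+++
++~~
[17] +~~+
+++~
~+~~
++~~
~+++
++~~
[18] +~~+
+++~
~+~+
++++
~++~
++~~
[19] +~~+
+++~
~+~+
++++
+++~
~~~~
[20] +~~+
+++~
~+~+
++++
++++
~~++
[21] +~~+
+++~
~~~+
~~~+
+~++
~~++
[22] +~~+
~++~
++~+
+~~+
+~++
~~++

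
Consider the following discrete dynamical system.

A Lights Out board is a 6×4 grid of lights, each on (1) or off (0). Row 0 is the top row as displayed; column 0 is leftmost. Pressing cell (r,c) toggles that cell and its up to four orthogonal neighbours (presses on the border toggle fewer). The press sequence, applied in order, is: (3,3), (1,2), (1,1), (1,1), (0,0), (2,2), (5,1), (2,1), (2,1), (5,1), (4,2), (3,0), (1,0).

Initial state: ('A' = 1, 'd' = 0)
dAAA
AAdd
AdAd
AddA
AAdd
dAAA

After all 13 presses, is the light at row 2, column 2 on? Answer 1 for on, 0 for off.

1

[0] dAAA
AAdd
AdAd
AddA
AAdd
dAAA
[1] dAAA
AAdd
AdAA
AdAd
AAdA
dAAA
[2] dAdA
AdAA
AddA
AdAd
AAdA
dAAA
[3] dddA
dAdA
AAdA
AdAd
AAdA
dAAA
[4] dAdA
AdAA
AddA
AdAd
AAdA
dAAA
[5] AddA
ddAA
AddA
AdAd
AAdA
dAAA
[6] AddA
dddA
AAAd
Addd
AAdA
dAAA
[7] AddA
dddA
AAAd
Addd
AddA
AddA
[8] AddA
dAdA
dddd
AAdd
AddA
AddA
[9] AddA
dddA
AAAd
Addd
AddA
AddA
[10] AddA
dddA
AAAd
Addd
AAdA
dAAA
[11] AddA
dddA
AAAd
AdAd
AdAd
dAdA
[12] AddA
dddA
dAAd
dAAd
ddAd
dAdA
[13] dddA
AAdA
AAAd
dAAd
ddAd
dAdA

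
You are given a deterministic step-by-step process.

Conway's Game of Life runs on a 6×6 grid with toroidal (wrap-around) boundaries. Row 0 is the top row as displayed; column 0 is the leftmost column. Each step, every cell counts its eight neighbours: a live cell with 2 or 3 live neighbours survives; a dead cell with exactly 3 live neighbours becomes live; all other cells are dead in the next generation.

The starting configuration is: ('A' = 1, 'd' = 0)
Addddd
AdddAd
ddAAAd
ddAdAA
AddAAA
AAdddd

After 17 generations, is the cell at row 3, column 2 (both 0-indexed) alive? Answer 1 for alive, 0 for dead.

0

k=0  Addddd
AdddAd
ddAAAd
ddAdAA
AddAAA
AAdddd
k=1  Addddd
dAddAd
dAAddd
AAAddd
ddAAdd
dAddAd
k=2  AAdddA
AAAddd
dddAdd
Addddd
AddAdd
dAAAdd
k=3  dddAdA
ddAddA
AdAddd
dddddd
AddAdd
dddAAA
k=4  AdAAdA
AAAAAA
dAdddd
dAdddd
dddAdA
AdAAdA
k=5  dddddd
dddddd
dddAAA
AdAddd
dAdAdA
dddddd
k=6  dddddd
ddddAd
dddAAA
AAAddd
AAAddd
dddddd
k=7  dddddd
dddAAA
AAAAAA
ddddAd
AdAddd
dAdddd
k=8  ddddAd
dAdddd
AAAddd
ddddAd
dAdddd
dAdddd
k=9  dddddd
AAAddd
AAAddd
AdAddd
dddddd
dddddd
k=10  dAdddd
AdAddd
dddAdA
AdAddd
dddddd
dddddd
k=11  dAdddd
AAAddd
AdAAdA
dddddd
dddddd
dddddd
k=12  AAAddd
dddAdA
AdAAdA
dddddd
dddddd
dddddd
k=13  AAAddd
dddAdA
AdAAdA
dddddd
dddddd
dAdddd
k=14  AAAddd
dddAdA
AdAAdA
dddddd
dddddd
AAAddd
k=15  dddAdA
dddAdA
AdAAdA
dddddd
dAdddd
AdAddd
k=16  AdAAdA
dddAdA
AdAAdA
AAAddd
dAdddd
AAAddd
k=17  dddAdA
dddddd
dddAdA
dddAdA
dddddd
dddAdA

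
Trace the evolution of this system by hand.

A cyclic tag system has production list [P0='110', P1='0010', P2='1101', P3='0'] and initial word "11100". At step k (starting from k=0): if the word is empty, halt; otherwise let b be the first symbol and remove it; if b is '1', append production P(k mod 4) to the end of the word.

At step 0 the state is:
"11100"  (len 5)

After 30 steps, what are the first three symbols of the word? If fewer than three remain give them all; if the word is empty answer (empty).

000

0) "11100"  (len 5)
1) "1100110"  (len 7)
2) "1001100010"  (len 10)
3) "0011000101101"  (len 13)
4) "011000101101"  (len 12)
5) "11000101101"  (len 11)
6) "10001011010010"  (len 14)
7) "00010110100101101"  (len 17)
8) "0010110100101101"  (len 16)
9) "010110100101101"  (len 15)
10) "10110100101101"  (len 14)
11) "01101001011011101"  (len 17)
12) "1101001011011101"  (len 16)
13) "101001011011101110"  (len 18)
14) "010010110111011100010"  (len 21)
15) "10010110111011100010"  (len 20)
16) "00101101110111000100"  (len 20)
17) "0101101110111000100"  (len 19)
18) "101101110111000100"  (len 18)
19) "011011101110001001101"  (len 21)
20) "11011101110001001101"  (len 20)
21) "1011101110001001101110"  (len 22)
22) "0111011100010011011100010"  (len 25)
23) "111011100010011011100010"  (len 24)
24) "110111000100110111000100"  (len 24)
25) "10111000100110111000100110"  (len 26)
26) "01110001001101110001001100010"  (len 29)
27) "1110001001101110001001100010"  (len 28)
28) "1100010011011100010011000100"  (len 28)
29) "100010011011100010011000100110"  (len 30)
30) "000100110111000100110001001100010"  (len 33)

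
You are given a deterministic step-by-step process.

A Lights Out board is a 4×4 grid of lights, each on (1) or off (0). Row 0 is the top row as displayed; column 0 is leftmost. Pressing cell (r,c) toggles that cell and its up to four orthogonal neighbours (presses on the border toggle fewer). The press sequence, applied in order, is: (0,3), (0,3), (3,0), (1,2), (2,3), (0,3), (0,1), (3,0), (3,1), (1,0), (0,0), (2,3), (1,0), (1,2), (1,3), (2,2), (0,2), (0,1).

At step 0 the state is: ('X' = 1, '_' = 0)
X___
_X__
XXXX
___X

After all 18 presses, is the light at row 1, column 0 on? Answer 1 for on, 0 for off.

k=0  X___
_X__
XXXX
___X
k=1  X_XX
_X_X
XXXX
___X
k=2  X___
_X__
XXXX
___X
k=3  X___
_X__
_XXX
XX_X
k=4  X_X_
__XX
_X_X
XX_X
k=5  X_X_
__X_
_XX_
XX__
k=6  X__X
__XX
_XX_
XX__
k=7  _XXX
_XXX
_XX_
XX__
k=8  _XXX
_XXX
XXX_
____
k=9  _XXX
_XXX
X_X_
XXX_
k=10  XXXX
X_XX
__X_
XXX_
k=11  __XX
__XX
__X_
XXX_
k=12  __XX
__X_
___X
XXXX
k=13  X_XX
XXX_
X__X
XXXX
k=14  X__X
X__X
X_XX
XXXX
k=15  X___
X_X_
X_X_
XXXX
k=16  X___
X___
XX_X
XX_X
k=17  XXXX
X_X_
XX_X
XX_X
k=18  ___X
XXX_
XX_X
XX_X

1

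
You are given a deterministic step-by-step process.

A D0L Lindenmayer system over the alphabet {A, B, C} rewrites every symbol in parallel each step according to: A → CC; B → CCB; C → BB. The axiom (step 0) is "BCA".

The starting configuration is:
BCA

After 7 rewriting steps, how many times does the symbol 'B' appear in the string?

t=0: BCA
t=1: CCBBBCC
t=2: BBBBCCBCCBCCBBBBB
t=3: CCBCCBCCBCCBBBBBCCBBBBBCCBBBBBCCBCCBCCBCCBCCB
t=4: BBBBCCBBBBBCCBBBBBCCBBBBBCCBCCBCCBCCBCCBBBBBCCBCCBCCBCCBCCBBBBBCCBCCBCCBCCBCCBBBBBCCBBBBBCCBBBBBCCBBBBBCCBBBBBCCB
t=5: CCBCCBCCBCCBBBBBCCBCCBCCBCCBCCBBBBBCCBCCBCCBCCBCCBBBBBCCBC…BCCBCCBCCBCCBBBBBCCBCCBCCBCCBCCBBBBBCCBCCBCCBCCBCCBBBBBCCB  (len 293)
t=6: BBBBCCBBBBBCCBBBBBCCBBBBBCCBCCBCCBCCBCCBBBBBCCBBBBBCCBBBBB…BCCBBBBBCCBBBBBCCBBBBBCCBBBBBCCBBBBBCCBCCBCCBCCBCCBBBBBCCB  (len 745)
t=7: CCBCCBCCBCCBBBBBCCBCCBCCBCCBCCBBBBBCCBCCBCCBCCBCCBBBBBCCBC…BCCBBBBBCCBBBBBCCBBBBBCCBBBBBCCBBBBBCCBCCBCCBCCBCCBBBBBCCB  (len 1917)

1063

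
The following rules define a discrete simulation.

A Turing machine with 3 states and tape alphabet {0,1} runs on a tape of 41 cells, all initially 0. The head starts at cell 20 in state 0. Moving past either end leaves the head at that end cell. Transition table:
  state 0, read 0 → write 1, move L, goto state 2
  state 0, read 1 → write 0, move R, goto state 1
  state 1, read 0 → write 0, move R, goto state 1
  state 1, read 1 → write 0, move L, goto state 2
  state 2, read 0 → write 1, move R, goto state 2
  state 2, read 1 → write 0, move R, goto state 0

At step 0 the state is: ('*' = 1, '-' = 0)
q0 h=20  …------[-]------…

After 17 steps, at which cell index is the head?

0) q0 h=20  …------[-]------…
1) q2 h=19  …------[-]*-----…
2) q2 h=20  …-----*[*]------…
3) q0 h=21  …----*-[-]------…
4) q2 h=20  …-----*[-]*-----…
5) q2 h=21  …----**[*]------…
6) q0 h=22  …---**-[-]------…
7) q2 h=21  …----**[-]*-----…
8) q2 h=22  …---***[*]------…
9) q0 h=23  …--***-[-]------…
10) q2 h=22  …---***[-]*-----…
11) q2 h=23  …--****[*]------…
12) q0 h=24  …-****-[-]------…
13) q2 h=23  …--****[-]*-----…
14) q2 h=24  …-*****[*]------…
15) q0 h=25  …*****-[-]------…
16) q2 h=24  …-*****[-]*-----…
17) q2 h=25  …******[*]------…

25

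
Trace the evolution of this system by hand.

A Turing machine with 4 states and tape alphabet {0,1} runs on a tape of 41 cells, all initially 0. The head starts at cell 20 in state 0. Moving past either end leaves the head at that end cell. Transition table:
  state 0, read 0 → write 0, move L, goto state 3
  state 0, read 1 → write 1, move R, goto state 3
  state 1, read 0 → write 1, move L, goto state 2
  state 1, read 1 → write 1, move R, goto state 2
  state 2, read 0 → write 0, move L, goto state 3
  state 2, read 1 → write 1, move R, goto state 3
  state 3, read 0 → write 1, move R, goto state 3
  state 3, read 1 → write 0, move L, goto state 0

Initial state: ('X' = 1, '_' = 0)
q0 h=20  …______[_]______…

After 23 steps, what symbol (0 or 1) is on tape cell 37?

1

0) q0 h=20  …______[_]______…
1) q3 h=19  …______[_]______…
2) q3 h=20  …_____X[_]______…
3) q3 h=21  …____XX[_]______…
4) q3 h=22  …___XXX[_]______…
5) q3 h=23  …__XXXX[_]______…
6) q3 h=24  …_XXXXX[_]______…
7) q3 h=25  …XXXXXX[_]______…
8) q3 h=26  …XXXXXX[_]______…
9) q3 h=27  …XXXXXX[_]______…
10) q3 h=28  …XXXXXX[_]______…
11) q3 h=29  …XXXXXX[_]______…
12) q3 h=30  …XXXXXX[_]______…
13) q3 h=31  …XXXXXX[_]______…
14) q3 h=32  …XXXXXX[_]______…
15) q3 h=33  …XXXXXX[_]______…
16) q3 h=34  …XXXXXX[_]______|
17) q3 h=35  …XXXXXX[_]_____|
18) q3 h=36  …XXXXXX[_]____|
19) q3 h=37  …XXXXXX[_]___|
20) q3 h=38  …XXXXXX[_]__|
21) q3 h=39  …XXXXXX[_]_|
22) q3 h=40  …XXXXXX[_]|
23) q3 h=40  …XXXXXX[X]|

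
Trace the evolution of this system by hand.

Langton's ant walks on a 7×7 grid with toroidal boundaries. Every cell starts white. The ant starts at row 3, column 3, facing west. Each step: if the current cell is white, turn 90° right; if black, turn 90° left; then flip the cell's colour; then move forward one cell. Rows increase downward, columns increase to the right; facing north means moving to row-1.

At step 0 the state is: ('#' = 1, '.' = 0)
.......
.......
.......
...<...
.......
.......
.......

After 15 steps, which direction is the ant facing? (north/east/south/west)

step 0: .......
.......
.......
...<...
.......
.......
.......
step 1: .......
.......
...^...
...#...
.......
.......
.......
step 2: .......
.......
...#>..
...#...
.......
.......
.......
step 3: .......
.......
...##..
...#v..
.......
.......
.......
step 4: .......
.......
...##..
...<#..
.......
.......
.......
step 5: .......
.......
...##..
....#..
...v...
.......
.......
step 6: .......
.......
...##..
....#..
..<#...
.......
.......
step 7: .......
.......
...##..
..^.#..
..##...
.......
.......
step 8: .......
.......
...##..
..#>#..
..##...
.......
.......
step 9: .......
.......
...##..
..###..
..#v...
.......
.......
step 10: .......
.......
...##..
..###..
..#.>..
.......
.......
step 11: .......
.......
...##..
..###..
..#.#..
....v..
.......
step 12: .......
.......
...##..
..###..
..#.#..
...<#..
.......
step 13: .......
.......
...##..
..###..
..#^#..
...##..
.......
step 14: .......
.......
...##..
..###..
..##>..
...##..
.......
step 15: .......
.......
...##..
..##^..
..##...
...##..
.......

north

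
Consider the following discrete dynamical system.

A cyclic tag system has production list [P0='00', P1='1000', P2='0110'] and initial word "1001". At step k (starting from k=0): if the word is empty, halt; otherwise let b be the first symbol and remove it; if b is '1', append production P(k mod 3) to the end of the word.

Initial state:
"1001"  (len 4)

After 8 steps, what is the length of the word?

t=0: "1001"  (len 4)
t=1: "00100"  (len 5)
t=2: "0100"  (len 4)
t=3: "100"  (len 3)
t=4: "0000"  (len 4)
t=5: "000"  (len 3)
t=6: "00"  (len 2)
t=7: "0"  (len 1)
t=8: (halted — word empty)

0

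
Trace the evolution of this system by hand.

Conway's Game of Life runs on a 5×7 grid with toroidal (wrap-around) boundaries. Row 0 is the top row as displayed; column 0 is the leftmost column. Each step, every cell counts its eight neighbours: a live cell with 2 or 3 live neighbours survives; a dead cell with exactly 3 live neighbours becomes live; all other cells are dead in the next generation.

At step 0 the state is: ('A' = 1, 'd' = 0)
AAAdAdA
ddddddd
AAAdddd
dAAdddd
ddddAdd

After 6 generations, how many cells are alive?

6

gen 0: AAAdAdA
ddddddd
AAAdddd
dAAdddd
ddddAdd
gen 1: AAdAdAd
dddAddA
AdAdddd
AdAAddd
dddddAd
gen 2: AdAddAd
dddAAdA
AdAdddA
ddAAddA
AddAddd
gen 3: AAAddAd
ddAAAdd
AAAdAdA
ddAAddA
AddAAdd
gen 4: AddddAA
ddddAdd
AdddAdA
ddddddA
AdddAAd
gen 5: Adddddd
ddddAdd
AdddddA
ddddAdd
AdddAdd
gen 6: ddddddd
AdddddA
dddddAd
AddddAA
ddddddd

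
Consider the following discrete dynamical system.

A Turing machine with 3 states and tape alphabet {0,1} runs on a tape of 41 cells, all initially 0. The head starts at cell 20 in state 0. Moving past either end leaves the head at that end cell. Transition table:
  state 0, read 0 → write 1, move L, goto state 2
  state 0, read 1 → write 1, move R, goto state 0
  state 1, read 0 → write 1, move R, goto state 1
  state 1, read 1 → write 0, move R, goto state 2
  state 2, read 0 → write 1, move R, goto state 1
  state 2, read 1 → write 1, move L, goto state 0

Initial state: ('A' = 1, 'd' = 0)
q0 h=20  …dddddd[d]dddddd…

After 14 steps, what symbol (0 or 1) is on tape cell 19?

1

gen 0: q0 h=20  …dddddd[d]dddddd…
gen 1: q2 h=19  …dddddd[d]Addddd…
gen 2: q1 h=20  …dddddA[A]dddddd…
gen 3: q2 h=21  …ddddAd[d]dddddd…
gen 4: q1 h=22  …dddAdA[d]dddddd…
gen 5: q1 h=23  …ddAdAA[d]dddddd…
gen 6: q1 h=24  …dAdAAA[d]dddddd…
gen 7: q1 h=25  …AdAAAA[d]dddddd…
gen 8: q1 h=26  …dAAAAA[d]dddddd…
gen 9: q1 h=27  …AAAAAA[d]dddddd…
gen 10: q1 h=28  …AAAAAA[d]dddddd…
gen 11: q1 h=29  …AAAAAA[d]dddddd…
gen 12: q1 h=30  …AAAAAA[d]dddddd…
gen 13: q1 h=31  …AAAAAA[d]dddddd…
gen 14: q1 h=32  …AAAAAA[d]dddddd…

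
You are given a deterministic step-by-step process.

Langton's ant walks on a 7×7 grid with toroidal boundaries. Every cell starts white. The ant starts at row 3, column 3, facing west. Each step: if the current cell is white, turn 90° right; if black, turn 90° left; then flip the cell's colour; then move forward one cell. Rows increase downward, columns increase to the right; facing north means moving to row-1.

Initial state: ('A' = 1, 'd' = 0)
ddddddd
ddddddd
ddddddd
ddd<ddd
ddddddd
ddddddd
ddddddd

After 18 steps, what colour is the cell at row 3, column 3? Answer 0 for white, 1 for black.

t=0: ddddddd
ddddddd
ddddddd
ddd<ddd
ddddddd
ddddddd
ddddddd
t=1: ddddddd
ddddddd
ddd^ddd
dddAddd
ddddddd
ddddddd
ddddddd
t=2: ddddddd
ddddddd
dddA>dd
dddAddd
ddddddd
ddddddd
ddddddd
t=3: ddddddd
ddddddd
dddAAdd
dddAvdd
ddddddd
ddddddd
ddddddd
t=4: ddddddd
ddddddd
dddAAdd
ddd<Add
ddddddd
ddddddd
ddddddd
t=5: ddddddd
ddddddd
dddAAdd
ddddAdd
dddvddd
ddddddd
ddddddd
t=6: ddddddd
ddddddd
dddAAdd
ddddAdd
dd<Addd
ddddddd
ddddddd
t=7: ddddddd
ddddddd
dddAAdd
dd^dAdd
ddAAddd
ddddddd
ddddddd
t=8: ddddddd
ddddddd
dddAAdd
ddA>Add
ddAAddd
ddddddd
ddddddd
t=9: ddddddd
ddddddd
dddAAdd
ddAAAdd
ddAvddd
ddddddd
ddddddd
t=10: ddddddd
ddddddd
dddAAdd
ddAAAdd
ddAd>dd
ddddddd
ddddddd
t=11: ddddddd
ddddddd
dddAAdd
ddAAAdd
ddAdAdd
ddddvdd
ddddddd
t=12: ddddddd
ddddddd
dddAAdd
ddAAAdd
ddAdAdd
ddd<Add
ddddddd
t=13: ddddddd
ddddddd
dddAAdd
ddAAAdd
ddA^Add
dddAAdd
ddddddd
t=14: ddddddd
ddddddd
dddAAdd
ddAAAdd
ddAA>dd
dddAAdd
ddddddd
t=15: ddddddd
ddddddd
dddAAdd
ddAA^dd
ddAAddd
dddAAdd
ddddddd
t=16: ddddddd
ddddddd
dddAAdd
ddA<ddd
ddAAddd
dddAAdd
ddddddd
t=17: ddddddd
ddddddd
dddAAdd
ddAdddd
ddAvddd
dddAAdd
ddddddd
t=18: ddddddd
ddddddd
dddAAdd
ddAdddd
ddAd>dd
dddAAdd
ddddddd

0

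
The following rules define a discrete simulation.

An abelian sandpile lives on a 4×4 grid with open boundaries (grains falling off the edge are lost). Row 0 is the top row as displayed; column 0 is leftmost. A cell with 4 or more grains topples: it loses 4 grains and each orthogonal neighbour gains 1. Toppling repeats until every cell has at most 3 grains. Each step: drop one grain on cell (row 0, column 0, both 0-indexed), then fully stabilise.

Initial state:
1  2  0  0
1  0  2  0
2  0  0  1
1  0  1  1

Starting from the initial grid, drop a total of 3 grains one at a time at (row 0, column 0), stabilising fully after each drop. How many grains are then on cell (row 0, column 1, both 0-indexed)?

k=0  1  2  0  0
1  0  2  0
2  0  0  1
1  0  1  1
k=1  2  2  0  0
1  0  2  0
2  0  0  1
1  0  1  1
k=2  3  2  0  0
1  0  2  0
2  0  0  1
1  0  1  1
k=3  0  3  0  0
2  0  2  0
2  0  0  1
1  0  1  1

3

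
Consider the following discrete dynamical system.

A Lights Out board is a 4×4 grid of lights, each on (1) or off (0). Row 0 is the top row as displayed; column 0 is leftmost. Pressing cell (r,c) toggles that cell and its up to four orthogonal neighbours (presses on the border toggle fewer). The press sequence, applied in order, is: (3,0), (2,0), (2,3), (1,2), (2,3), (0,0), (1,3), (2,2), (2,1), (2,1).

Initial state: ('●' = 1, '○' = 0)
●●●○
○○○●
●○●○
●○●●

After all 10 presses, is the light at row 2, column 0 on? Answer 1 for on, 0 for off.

step 0: ●●●○
○○○●
●○●○
●○●●
step 1: ●●●○
○○○●
○○●○
○●●●
step 2: ●●●○
●○○●
●●●○
●●●●
step 3: ●●●○
●○○○
●●○●
●●●○
step 4: ●●○○
●●●●
●●●●
●●●○
step 5: ●●○○
●●●○
●●○○
●●●●
step 6: ○○○○
○●●○
●●○○
●●●●
step 7: ○○○●
○●○●
●●○●
●●●●
step 8: ○○○●
○●●●
●○●○
●●○●
step 9: ○○○●
○○●●
○●○○
●○○●
step 10: ○○○●
○●●●
●○●○
●●○●

1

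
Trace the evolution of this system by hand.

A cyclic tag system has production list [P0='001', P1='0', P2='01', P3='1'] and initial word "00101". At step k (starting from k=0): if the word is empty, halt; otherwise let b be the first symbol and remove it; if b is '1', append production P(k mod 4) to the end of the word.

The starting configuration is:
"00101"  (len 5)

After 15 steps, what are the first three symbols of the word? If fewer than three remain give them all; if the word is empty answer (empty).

step 0: "00101"  (len 5)
step 1: "0101"  (len 4)
step 2: "101"  (len 3)
step 3: "0101"  (len 4)
step 4: "101"  (len 3)
step 5: "01001"  (len 5)
step 6: "1001"  (len 4)
step 7: "00101"  (len 5)
step 8: "0101"  (len 4)
step 9: "101"  (len 3)
step 10: "010"  (len 3)
step 11: "10"  (len 2)
step 12: "01"  (len 2)
step 13: "1"  (len 1)
step 14: "0"  (len 1)
step 15: (halted — word empty)

(empty)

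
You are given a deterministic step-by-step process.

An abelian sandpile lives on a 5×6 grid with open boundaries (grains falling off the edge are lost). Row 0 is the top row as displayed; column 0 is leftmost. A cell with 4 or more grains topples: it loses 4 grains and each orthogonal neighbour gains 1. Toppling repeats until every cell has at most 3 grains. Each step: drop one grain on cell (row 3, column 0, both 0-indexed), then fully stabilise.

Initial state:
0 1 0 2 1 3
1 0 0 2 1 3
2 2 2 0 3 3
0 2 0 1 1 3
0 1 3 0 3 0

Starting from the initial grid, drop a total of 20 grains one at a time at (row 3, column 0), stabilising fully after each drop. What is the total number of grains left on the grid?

48

gen 0: 0 1 0 2 1 3
1 0 0 2 1 3
2 2 2 0 3 3
0 2 0 1 1 3
0 1 3 0 3 0
gen 1: 0 1 0 2 1 3
1 0 0 2 1 3
2 2 2 0 3 3
1 2 0 1 1 3
0 1 3 0 3 0
gen 2: 0 1 0 2 1 3
1 0 0 2 1 3
2 2 2 0 3 3
2 2 0 1 1 3
0 1 3 0 3 0
gen 3: 0 1 0 2 1 3
1 0 0 2 1 3
2 2 2 0 3 3
3 2 0 1 1 3
0 1 3 0 3 0
gen 4: 0 1 0 2 1 3
1 0 0 2 1 3
3 2 2 0 3 3
0 3 0 1 1 3
1 1 3 0 3 0
gen 5: 0 1 0 2 1 3
1 0 0 2 1 3
3 2 2 0 3 3
1 3 0 1 1 3
1 1 3 0 3 0
gen 6: 0 1 0 2 1 3
1 0 0 2 1 3
3 2 2 0 3 3
2 3 0 1 1 3
1 1 3 0 3 0
gen 7: 0 1 0 2 1 3
1 0 0 2 1 3
3 2 2 0 3 3
3 3 0 1 1 3
1 1 3 0 3 0
gen 8: 0 1 0 2 1 3
2 1 0 2 1 3
1 0 3 0 3 3
2 1 1 1 1 3
2 2 3 0 3 0
gen 9: 0 1 0 2 1 3
2 1 0 2 1 3
1 0 3 0 3 3
3 1 1 1 1 3
2 2 3 0 3 0
gen 10: 0 1 0 2 1 3
2 1 0 2 1 3
2 0 3 0 3 3
0 2 1 1 1 3
3 2 3 0 3 0
gen 11: 0 1 0 2 1 3
2 1 0 2 1 3
2 0 3 0 3 3
1 2 1 1 1 3
3 2 3 0 3 0
gen 12: 0 1 0 2 1 3
2 1 0 2 1 3
2 0 3 0 3 3
2 2 1 1 1 3
3 2 3 0 3 0
gen 13: 0 1 0 2 1 3
2 1 0 2 1 3
2 0 3 0 3 3
3 2 1 1 1 3
3 2 3 0 3 0
gen 14: 0 1 0 2 1 3
2 1 0 2 1 3
3 0 3 0 3 3
1 3 1 1 1 3
0 3 3 0 3 0
gen 15: 0 1 0 2 1 3
2 1 0 2 1 3
3 0 3 0 3 3
2 3 1 1 1 3
0 3 3 0 3 0
gen 16: 0 1 0 2 1 3
2 1 0 2 1 3
3 0 3 0 3 3
3 3 1 1 1 3
0 3 3 0 3 0
gen 17: 0 1 0 2 1 3
3 1 0 2 1 3
0 2 3 0 3 3
2 1 3 1 1 3
2 1 0 1 3 0
gen 18: 0 1 0 2 1 3
3 1 0 2 1 3
0 2 3 0 3 3
3 1 3 1 1 3
2 1 0 1 3 0
gen 19: 0 1 0 2 1 3
3 1 0 2 1 3
1 2 3 0 3 3
0 2 3 1 1 3
3 1 0 1 3 0
gen 20: 0 1 0 2 1 3
3 1 0 2 1 3
1 2 3 0 3 3
1 2 3 1 1 3
3 1 0 1 3 0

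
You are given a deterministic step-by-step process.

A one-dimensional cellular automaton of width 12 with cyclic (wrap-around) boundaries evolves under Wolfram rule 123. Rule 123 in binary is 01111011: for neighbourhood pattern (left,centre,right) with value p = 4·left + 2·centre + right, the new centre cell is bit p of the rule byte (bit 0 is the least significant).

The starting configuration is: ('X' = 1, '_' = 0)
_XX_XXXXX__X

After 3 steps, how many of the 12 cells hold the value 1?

gen 0: _XX_XXXXX__X
gen 1: XXXXX___XXX_
gen 2: X___XXXXX_XX
gen 3: XXXXX___XXX_

8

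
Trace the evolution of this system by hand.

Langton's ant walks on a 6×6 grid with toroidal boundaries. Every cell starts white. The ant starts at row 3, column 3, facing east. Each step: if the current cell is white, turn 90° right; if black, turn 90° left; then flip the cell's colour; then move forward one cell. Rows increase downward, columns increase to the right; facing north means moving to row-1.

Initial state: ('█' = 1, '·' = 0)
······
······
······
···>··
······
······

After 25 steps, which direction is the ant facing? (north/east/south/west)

south

k=0  ······
······
······
···>··
······
······
k=1  ······
······
······
···█··
···v··
······
k=2  ······
······
······
···█··
··<█··
······
k=3  ······
······
······
··^█··
··██··
······
k=4  ······
······
······
··█>··
··██··
······
k=5  ······
······
···^··
··█···
··██··
······
k=6  ······
······
···█>·
··█···
··██··
······
k=7  ······
······
···██·
··█·v·
··██··
······
k=8  ······
······
···██·
··█<█·
··██··
······
k=9  ······
······
···^█·
··███·
··██··
······
k=10  ······
······
··<·█·
··███·
··██··
······
k=11  ······
··^···
··█·█·
··███·
··██··
······
k=12  ······
··█>··
··█·█·
··███·
··██··
······
k=13  ······
··██··
··█v█·
··███·
··██··
······
k=14  ······
··██··
··<██·
··███·
··██··
······
k=15  ······
··██··
···██·
··v██·
··██··
······
k=16  ······
··██··
···██·
···>█·
··██··
······
k=17  ······
··██··
···^█·
····█·
··██··
······
k=18  ······
··██··
··<·█·
····█·
··██··
······
k=19  ······
··^█··
··█·█·
····█·
··██··
······
k=20  ······
·<·█··
··█·█·
····█·
··██··
······
k=21  ·^····
·█·█··
··█·█·
····█·
··██··
······
k=22  ·█>···
·█·█··
··█·█·
····█·
··██··
······
k=23  ·██···
·█v█··
··█·█·
····█·
··██··
······
k=24  ·██···
·<██··
··█·█·
····█·
··██··
······
k=25  ·██···
··██··
·v█·█·
····█·
··██··
······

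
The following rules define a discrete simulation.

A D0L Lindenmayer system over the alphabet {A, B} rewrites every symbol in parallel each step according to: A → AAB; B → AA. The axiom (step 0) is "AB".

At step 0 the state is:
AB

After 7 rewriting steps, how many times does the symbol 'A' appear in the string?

step 0: AB
step 1: AABAA
step 2: AABAABAAAABAAB
step 3: AABAABAAAABAABAAAABAABAABAABAAAABAABAA
step 4: AABAABAAAABAABAAAABAABAABAABAAAABAABAAAABAABAABAABAAAABAABAAAABAABAAAABAABAAAABAABAABAABAAAABAABAAAABAAB
step 5: AABAABAAAABAABAAAABAABAABAABAAAABAABAAAABAABAABAABAAAABAAB…BAABAAAABAABAAAABAABAABAABAAAABAABAAAABAABAABAABAAAABAABAA  (len 284)
step 6: AABAABAAAABAABAAAABAABAABAABAAAABAABAAAABAABAABAABAAAABAAB…BAABAAAABAABAAAABAABAAAABAABAAAABAABAABAABAAAABAABAAAABAAB  (len 776)
step 7: AABAABAAAABAABAAAABAABAABAABAAAABAABAAAABAABAABAABAAAABAAB…BAABAAAABAABAAAABAABAABAABAAAABAABAAAABAABAABAABAAAABAABAA  (len 2120)

1552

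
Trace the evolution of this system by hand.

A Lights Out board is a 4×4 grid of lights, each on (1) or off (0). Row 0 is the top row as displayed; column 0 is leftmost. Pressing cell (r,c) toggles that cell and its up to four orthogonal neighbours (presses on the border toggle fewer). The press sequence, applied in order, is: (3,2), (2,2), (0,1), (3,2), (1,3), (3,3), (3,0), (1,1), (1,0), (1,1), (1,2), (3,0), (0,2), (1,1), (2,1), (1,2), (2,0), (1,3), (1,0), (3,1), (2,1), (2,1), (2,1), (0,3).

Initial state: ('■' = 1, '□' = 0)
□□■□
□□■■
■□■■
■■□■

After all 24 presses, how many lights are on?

5

[0] □□■□
□□■■
■□■■
■■□■
[1] □□■□
□□■■
■□□■
■□■□
[2] □□■□
□□□■
■■■□
■□□□
[3] ■■□□
□■□■
■■■□
■□□□
[4] ■■□□
□■□■
■■□□
■■■■
[5] ■■□■
□■■□
■■□■
■■■■
[6] ■■□■
□■■□
■■□□
■■□□
[7] ■■□■
□■■□
□■□□
□□□□
[8] ■□□■
■□□□
□□□□
□□□□
[9] □□□■
□■□□
■□□□
□□□□
[10] □■□■
■□■□
■■□□
□□□□
[11] □■■■
■■□■
■■■□
□□□□
[12] □■■■
■■□■
□■■□
■■□□
[13] □□□□
■■■■
□■■□
■■□□
[14] □■□□
□□□■
□□■□
■■□□
[15] □■□□
□■□■
■■□□
■□□□
[16] □■■□
□□■□
■■■□
■□□□
[17] □■■□
■□■□
□□■□
□□□□
[18] □■■■
■□□■
□□■■
□□□□
[19] ■■■■
□■□■
■□■■
□□□□
[20] ■■■■
□■□■
■■■■
■■■□
[21] ■■■■
□□□■
□□□■
■□■□
[22] ■■■■
□■□■
■■■■
■■■□
[23] ■■■■
□□□■
□□□■
■□■□
[24] ■■□□
□□□□
□□□■
■□■□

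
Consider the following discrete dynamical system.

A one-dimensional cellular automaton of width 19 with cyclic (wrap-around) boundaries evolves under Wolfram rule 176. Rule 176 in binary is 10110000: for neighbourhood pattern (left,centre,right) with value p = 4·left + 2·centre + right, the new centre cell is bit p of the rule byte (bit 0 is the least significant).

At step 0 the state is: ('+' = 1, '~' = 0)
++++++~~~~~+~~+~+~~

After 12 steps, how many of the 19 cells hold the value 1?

6

gen 0: ++++++~~~~~+~~+~+~~
gen 1: ~++++~+~~~~~+~~+~+~
gen 2: ~~++~+~+~~~~~+~~+~+
gen 3: +~~~+~+~+~~~~~+~~+~
gen 4: ~+~~~+~+~+~~~~~+~~+
gen 5: +~+~~~+~+~+~~~~~+~~
gen 6: ~+~+~~~+~+~+~~~~~+~
gen 7: ~~+~+~~~+~+~+~~~~~+
gen 8: +~~+~+~~~+~+~+~~~~~
gen 9: ~+~~+~+~~~+~+~+~~~~
gen 10: ~~+~~+~+~~~+~+~+~~~
gen 11: ~~~+~~+~+~~~+~+~+~~
gen 12: ~~~~+~~+~+~~~+~+~+~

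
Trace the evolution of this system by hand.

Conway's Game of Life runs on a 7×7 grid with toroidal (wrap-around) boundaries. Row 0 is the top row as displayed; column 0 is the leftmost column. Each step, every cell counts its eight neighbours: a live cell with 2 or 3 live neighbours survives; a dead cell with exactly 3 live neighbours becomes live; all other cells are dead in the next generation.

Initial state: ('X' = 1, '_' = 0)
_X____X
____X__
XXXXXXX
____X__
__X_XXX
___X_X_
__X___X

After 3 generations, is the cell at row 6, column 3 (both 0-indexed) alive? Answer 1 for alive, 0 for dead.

0) _X____X
____X__
XXXXXXX
____X__
__X_XXX
___X_X_
__X___X
1) X____X_
____X__
XXX___X
_______
______X
__XX___
X_X__XX
2) XX__XX_
_____X_
XX_____
_X____X
_______
XXXX_X_
X_XXXX_
3) XXX____
____XX_
XX____X
_X_____
______X
X____X_
_______

0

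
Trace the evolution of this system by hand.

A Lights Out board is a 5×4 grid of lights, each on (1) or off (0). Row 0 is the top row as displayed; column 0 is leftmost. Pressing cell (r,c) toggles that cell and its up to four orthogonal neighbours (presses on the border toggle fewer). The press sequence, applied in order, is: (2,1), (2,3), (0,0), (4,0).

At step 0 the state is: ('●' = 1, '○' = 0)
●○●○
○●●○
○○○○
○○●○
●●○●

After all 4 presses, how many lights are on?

gen 0: ●○●○
○●●○
○○○○
○○●○
●●○●
gen 1: ●○●○
○○●○
●●●○
○●●○
●●○●
gen 2: ●○●○
○○●●
●●○●
○●●●
●●○●
gen 3: ○●●○
●○●●
●●○●
○●●●
●●○●
gen 4: ○●●○
●○●●
●●○●
●●●●
○○○●

13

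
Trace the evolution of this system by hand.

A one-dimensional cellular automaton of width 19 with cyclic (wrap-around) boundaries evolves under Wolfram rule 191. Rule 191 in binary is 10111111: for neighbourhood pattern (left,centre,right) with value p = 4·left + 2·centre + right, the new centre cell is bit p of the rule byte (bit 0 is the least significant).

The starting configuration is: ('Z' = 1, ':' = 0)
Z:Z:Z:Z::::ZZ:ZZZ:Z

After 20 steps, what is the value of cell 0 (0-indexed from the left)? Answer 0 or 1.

k=0  Z:Z:Z:Z::::ZZ:ZZZ:Z
k=1  :ZZZZZZZZZZZ:ZZZ:ZZ
k=2  ZZZZZZZZZZZ:ZZZ:ZZ:
k=3  ZZZZZZZZZZ:ZZZ:ZZ:Z
k=4  ZZZZZZZZZ:ZZZ:ZZ:ZZ
k=5  ZZZZZZZZ:ZZZ:ZZ:ZZZ
k=6  ZZZZZZZ:ZZZ:ZZ:ZZZZ
k=7  ZZZZZZ:ZZZ:ZZ:ZZZZZ
k=8  ZZZZZ:ZZZ:ZZ:ZZZZZZ
k=9  ZZZZ:ZZZ:ZZ:ZZZZZZZ
k=10  ZZZ:ZZZ:ZZ:ZZZZZZZZ
k=11  ZZ:ZZZ:ZZ:ZZZZZZZZZ
k=12  Z:ZZZ:ZZ:ZZZZZZZZZZ
k=13  :ZZZ:ZZ:ZZZZZZZZZZZ
k=14  ZZZ:ZZ:ZZZZZZZZZZZ:
k=15  ZZ:ZZ:ZZZZZZZZZZZ:Z
k=16  Z:ZZ:ZZZZZZZZZZZ:ZZ
k=17  :ZZ:ZZZZZZZZZZZ:ZZZ
k=18  ZZ:ZZZZZZZZZZZ:ZZZ:
k=19  Z:ZZZZZZZZZZZ:ZZZ:Z
k=20  :ZZZZZZZZZZZ:ZZZ:ZZ

0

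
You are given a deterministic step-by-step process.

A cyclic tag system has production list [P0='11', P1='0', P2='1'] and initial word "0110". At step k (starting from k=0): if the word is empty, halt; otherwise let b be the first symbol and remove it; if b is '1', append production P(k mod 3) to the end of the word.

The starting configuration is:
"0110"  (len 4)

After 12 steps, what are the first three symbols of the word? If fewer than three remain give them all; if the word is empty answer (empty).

(empty)

t=0: "0110"  (len 4)
t=1: "110"  (len 3)
t=2: "100"  (len 3)
t=3: "001"  (len 3)
t=4: "01"  (len 2)
t=5: "1"  (len 1)
t=6: "1"  (len 1)
t=7: "11"  (len 2)
t=8: "10"  (len 2)
t=9: "01"  (len 2)
t=10: "1"  (len 1)
t=11: "0"  (len 1)
t=12: (halted — word empty)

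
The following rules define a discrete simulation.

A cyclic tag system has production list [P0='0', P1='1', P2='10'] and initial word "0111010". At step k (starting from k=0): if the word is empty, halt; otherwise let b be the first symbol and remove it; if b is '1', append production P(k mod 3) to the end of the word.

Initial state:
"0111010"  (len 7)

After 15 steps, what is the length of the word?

step 0: "0111010"  (len 7)
step 1: "111010"  (len 6)
step 2: "110101"  (len 6)
step 3: "1010110"  (len 7)
step 4: "0101100"  (len 7)
step 5: "101100"  (len 6)
step 6: "0110010"  (len 7)
step 7: "110010"  (len 6)
step 8: "100101"  (len 6)
step 9: "0010110"  (len 7)
step 10: "010110"  (len 6)
step 11: "10110"  (len 5)
step 12: "011010"  (len 6)
step 13: "11010"  (len 5)
step 14: "10101"  (len 5)
step 15: "010110"  (len 6)

6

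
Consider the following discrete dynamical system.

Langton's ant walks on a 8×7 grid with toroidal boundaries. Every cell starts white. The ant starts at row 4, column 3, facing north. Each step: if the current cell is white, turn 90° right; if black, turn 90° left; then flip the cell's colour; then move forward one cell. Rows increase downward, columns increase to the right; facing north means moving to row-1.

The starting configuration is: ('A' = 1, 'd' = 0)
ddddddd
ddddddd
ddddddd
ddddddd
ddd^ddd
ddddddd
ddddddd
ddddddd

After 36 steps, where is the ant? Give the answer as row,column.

0,3

step 0: ddddddd
ddddddd
ddddddd
ddddddd
ddd^ddd
ddddddd
ddddddd
ddddddd
step 1: ddddddd
ddddddd
ddddddd
ddddddd
dddA>dd
ddddddd
ddddddd
ddddddd
step 2: ddddddd
ddddddd
ddddddd
ddddddd
dddAAdd
ddddvdd
ddddddd
ddddddd
step 3: ddddddd
ddddddd
ddddddd
ddddddd
dddAAdd
ddd<Add
ddddddd
ddddddd
step 4: ddddddd
ddddddd
ddddddd
ddddddd
ddd^Add
dddAAdd
ddddddd
ddddddd
step 5: ddddddd
ddddddd
ddddddd
ddddddd
dd<dAdd
dddAAdd
ddddddd
ddddddd
step 6: ddddddd
ddddddd
ddddddd
dd^dddd
ddAdAdd
dddAAdd
ddddddd
ddddddd
step 7: ddddddd
ddddddd
ddddddd
ddA>ddd
ddAdAdd
dddAAdd
ddddddd
ddddddd
step 8: ddddddd
ddddddd
ddddddd
ddAAddd
ddAvAdd
dddAAdd
ddddddd
ddddddd
step 9: ddddddd
ddddddd
ddddddd
ddAAddd
dd<AAdd
dddAAdd
ddddddd
ddddddd
step 10: ddddddd
ddddddd
ddddddd
ddAAddd
dddAAdd
ddvAAdd
ddddddd
ddddddd
step 11: ddddddd
ddddddd
ddddddd
ddAAddd
dddAAdd
d<AAAdd
ddddddd
ddddddd
step 12: ddddddd
ddddddd
ddddddd
ddAAddd
d^dAAdd
dAAAAdd
ddddddd
ddddddd
step 13: ddddddd
ddddddd
ddddddd
ddAAddd
dA>AAdd
dAAAAdd
ddddddd
ddddddd
step 14: ddddddd
ddddddd
ddddddd
ddAAddd
dAAAAdd
dAvAAdd
ddddddd
ddddddd
step 15: ddddddd
ddddddd
ddddddd
ddAAddd
dAAAAdd
dAd>Add
ddddddd
ddddddd
step 16: ddddddd
ddddddd
ddddddd
ddAAddd
dAA^Add
dAddAdd
ddddddd
ddddddd
step 17: ddddddd
ddddddd
ddddddd
ddAAddd
dA<dAdd
dAddAdd
ddddddd
ddddddd
step 18: ddddddd
ddddddd
ddddddd
ddAAddd
dAddAdd
dAvdAdd
ddddddd
ddddddd
step 19: ddddddd
ddddddd
ddddddd
ddAAddd
dAddAdd
d<AdAdd
ddddddd
ddddddd
step 20: ddddddd
ddddddd
ddddddd
ddAAddd
dAddAdd
ddAdAdd
dvddddd
ddddddd
step 21: ddddddd
ddddddd
ddddddd
ddAAddd
dAddAdd
ddAdAdd
<Addddd
ddddddd
step 22: ddddddd
ddddddd
ddddddd
ddAAddd
dAddAdd
^dAdAdd
AAddddd
ddddddd
step 23: ddddddd
ddddddd
ddddddd
ddAAddd
dAddAdd
A>AdAdd
AAddddd
ddddddd
step 24: ddddddd
ddddddd
ddddddd
ddAAddd
dAddAdd
AAAdAdd
Avddddd
ddddddd
step 25: ddddddd
ddddddd
ddddddd
ddAAddd
dAddAdd
AAAdAdd
Ad>dddd
ddddddd
step 26: ddddddd
ddddddd
ddddddd
ddAAddd
dAddAdd
AAAdAdd
AdAdddd
ddvdddd
step 27: ddddddd
ddddddd
ddddddd
ddAAddd
dAddAdd
AAAdAdd
AdAdddd
d<Adddd
step 28: ddddddd
ddddddd
ddddddd
ddAAddd
dAddAdd
AAAdAdd
A^Adddd
dAAdddd
step 29: ddddddd
ddddddd
ddddddd
ddAAddd
dAddAdd
AAAdAdd
AA>dddd
dAAdddd
step 30: ddddddd
ddddddd
ddddddd
ddAAddd
dAddAdd
AA^dAdd
AAddddd
dAAdddd
step 31: ddddddd
ddddddd
ddddddd
ddAAddd
dAddAdd
A<ddAdd
AAddddd
dAAdddd
step 32: ddddddd
ddddddd
ddddddd
ddAAddd
dAddAdd
AdddAdd
Avddddd
dAAdddd
step 33: ddddddd
ddddddd
ddddddd
ddAAddd
dAddAdd
AdddAdd
Ad>dddd
dAAdddd
step 34: ddddddd
ddddddd
ddddddd
ddAAddd
dAddAdd
AdddAdd
AdAdddd
dAvdddd
step 35: ddddddd
ddddddd
ddddddd
ddAAddd
dAddAdd
AdddAdd
AdAdddd
dAd>ddd
step 36: dddvddd
ddddddd
ddddddd
ddAAddd
dAddAdd
AdddAdd
AdAdddd
dAdAddd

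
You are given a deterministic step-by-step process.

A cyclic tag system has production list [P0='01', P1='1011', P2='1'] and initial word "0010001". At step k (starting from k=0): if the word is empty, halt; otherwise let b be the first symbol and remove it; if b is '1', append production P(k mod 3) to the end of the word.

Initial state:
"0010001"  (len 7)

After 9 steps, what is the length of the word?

5

step 0: "0010001"  (len 7)
step 1: "010001"  (len 6)
step 2: "10001"  (len 5)
step 3: "00011"  (len 5)
step 4: "0011"  (len 4)
step 5: "011"  (len 3)
step 6: "11"  (len 2)
step 7: "101"  (len 3)
step 8: "011011"  (len 6)
step 9: "11011"  (len 5)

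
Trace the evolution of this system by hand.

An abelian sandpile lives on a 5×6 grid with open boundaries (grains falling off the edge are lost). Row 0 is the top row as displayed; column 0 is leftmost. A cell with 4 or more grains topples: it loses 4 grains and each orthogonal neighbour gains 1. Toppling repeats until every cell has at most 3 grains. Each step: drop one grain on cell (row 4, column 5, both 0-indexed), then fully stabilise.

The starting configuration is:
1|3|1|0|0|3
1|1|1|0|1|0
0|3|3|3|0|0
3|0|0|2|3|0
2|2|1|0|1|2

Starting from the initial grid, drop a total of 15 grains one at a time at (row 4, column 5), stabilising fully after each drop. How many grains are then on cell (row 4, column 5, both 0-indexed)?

3

gen 0: 1|3|1|0|0|3
1|1|1|0|1|0
0|3|3|3|0|0
3|0|0|2|3|0
2|2|1|0|1|2
gen 1: 1|3|1|0|0|3
1|1|1|0|1|0
0|3|3|3|0|0
3|0|0|2|3|0
2|2|1|0|1|3
gen 2: 1|3|1|0|0|3
1|1|1|0|1|0
0|3|3|3|0|0
3|0|0|2|3|1
2|2|1|0|2|0
gen 3: 1|3|1|0|0|3
1|1|1|0|1|0
0|3|3|3|0|0
3|0|0|2|3|1
2|2|1|0|2|1
gen 4: 1|3|1|0|0|3
1|1|1|0|1|0
0|3|3|3|0|0
3|0|0|2|3|1
2|2|1|0|2|2
gen 5: 1|3|1|0|0|3
1|1|1|0|1|0
0|3|3|3|0|0
3|0|0|2|3|1
2|2|1|0|2|3
gen 6: 1|3|1|0|0|3
1|1|1|0|1|0
0|3|3|3|0|0
3|0|0|2|3|2
2|2|1|0|3|0
gen 7: 1|3|1|0|0|3
1|1|1|0|1|0
0|3|3|3|0|0
3|0|0|2|3|2
2|2|1|0|3|1
gen 8: 1|3|1|0|0|3
1|1|1|0|1|0
0|3|3|3|0|0
3|0|0|2|3|2
2|2|1|0|3|2
gen 9: 1|3|1|0|0|3
1|1|1|0|1|0
0|3|3|3|0|0
3|0|0|2|3|2
2|2|1|0|3|3
gen 10: 1|3|1|0|0|3
1|1|1|0|1|0
0|3|3|3|1|1
3|0|0|3|1|0
2|2|1|1|1|2
gen 11: 1|3|1|0|0|3
1|1|1|0|1|0
0|3|3|3|1|1
3|0|0|3|1|0
2|2|1|1|1|3
gen 12: 1|3|1|0|0|3
1|1|1|0|1|0
0|3|3|3|1|1
3|0|0|3|1|1
2|2|1|1|2|0
gen 13: 1|3|1|0|0|3
1|1|1|0|1|0
0|3|3|3|1|1
3|0|0|3|1|1
2|2|1|1|2|1
gen 14: 1|3|1|0|0|3
1|1|1|0|1|0
0|3|3|3|1|1
3|0|0|3|1|1
2|2|1|1|2|2
gen 15: 1|3|1|0|0|3
1|1|1|0|1|0
0|3|3|3|1|1
3|0|0|3|1|1
2|2|1|1|2|3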